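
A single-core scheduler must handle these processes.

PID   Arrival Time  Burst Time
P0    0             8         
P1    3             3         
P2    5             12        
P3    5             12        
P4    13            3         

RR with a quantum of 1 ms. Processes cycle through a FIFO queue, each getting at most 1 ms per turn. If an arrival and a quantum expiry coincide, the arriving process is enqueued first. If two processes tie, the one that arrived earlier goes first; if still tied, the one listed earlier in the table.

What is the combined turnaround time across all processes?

Gantt: | P0 0-3 | P1 3-4 | P0 4-5 | P1 5-6 | P2 6-7 | P3 7-8 | P0 8-9 | P1 9-10 | P2 10-11 | P3 11-12 | P0 12-13 | P2 13-14 | P3 14-15 | P4 15-16 | P0 16-17 | P2 17-18 | P3 18-19 | P4 19-20 | P0 20-21 | P2 21-22 | P3 22-23 | P4 23-24 | P2 24-25 | P3 25-26 | P2 26-27 | P3 27-28 | P2 28-29 | P3 29-30 | P2 30-31 | P3 31-32 | P2 32-33 | P3 33-34 | P2 34-35 | P3 35-36 | P2 36-37 | P3 37-38 |
Completion: P0=21  P1=10  P2=37  P3=38  P4=24
Turnaround (C−A): P0=21  P1=7  P2=32  P3=33  P4=11
Turnaround = completion − arrival: P0=21, P1=7, P2=32, P3=33, P4=11
Total turnaround = 21 + 7 + 32 + 33 + 11 = 104

104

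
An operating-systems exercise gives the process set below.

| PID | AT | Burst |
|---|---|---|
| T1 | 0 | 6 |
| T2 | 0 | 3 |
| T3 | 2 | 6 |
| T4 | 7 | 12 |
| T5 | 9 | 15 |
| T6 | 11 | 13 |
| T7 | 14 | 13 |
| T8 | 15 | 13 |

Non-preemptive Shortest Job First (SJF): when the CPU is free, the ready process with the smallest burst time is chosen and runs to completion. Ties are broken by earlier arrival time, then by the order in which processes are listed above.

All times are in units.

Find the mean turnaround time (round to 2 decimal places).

29.50

Schedule: | T2 0-3 | T1 3-9 | T3 9-15 | T4 15-27 | T6 27-40 | T7 40-53 | T8 53-66 | T5 66-81 |
Completion: T1=9  T2=3  T3=15  T4=27  T5=81  T6=40  T7=53  T8=66
Turnaround times: T1=9, T2=3, T3=13, T4=20, T5=72, T6=29, T7=39, T8=51
Average turnaround = (9+3+13+20+72+29+39+51) / 8 = 236/8 = 29.50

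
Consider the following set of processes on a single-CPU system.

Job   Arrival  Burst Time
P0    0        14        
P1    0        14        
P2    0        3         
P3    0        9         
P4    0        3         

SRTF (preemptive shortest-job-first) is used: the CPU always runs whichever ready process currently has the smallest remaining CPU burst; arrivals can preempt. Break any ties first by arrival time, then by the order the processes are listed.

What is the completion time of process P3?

Gantt: | P2 0-3 | P4 3-6 | P3 6-15 | P0 15-29 | P1 29-43 |
Completion: P0=29  P1=43  P2=3  P3=15  P4=6
Turnaround (C−A): P0=29  P1=43  P2=3  P3=15  P4=6

15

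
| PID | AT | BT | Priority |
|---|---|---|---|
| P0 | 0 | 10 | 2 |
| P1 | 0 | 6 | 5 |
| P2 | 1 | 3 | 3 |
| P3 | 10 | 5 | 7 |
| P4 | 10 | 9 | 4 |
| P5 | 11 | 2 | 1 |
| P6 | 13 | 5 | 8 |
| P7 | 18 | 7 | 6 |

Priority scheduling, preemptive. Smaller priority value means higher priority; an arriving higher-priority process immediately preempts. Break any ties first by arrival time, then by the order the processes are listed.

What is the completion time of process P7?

37

Schedule: | P0 0-10 | P2 10-11 | P5 11-13 | P2 13-15 | P4 15-24 | P1 24-30 | P7 30-37 | P3 37-42 | P6 42-47 |
Completion: P0=10  P1=30  P2=15  P3=42  P4=24  P5=13  P6=47  P7=37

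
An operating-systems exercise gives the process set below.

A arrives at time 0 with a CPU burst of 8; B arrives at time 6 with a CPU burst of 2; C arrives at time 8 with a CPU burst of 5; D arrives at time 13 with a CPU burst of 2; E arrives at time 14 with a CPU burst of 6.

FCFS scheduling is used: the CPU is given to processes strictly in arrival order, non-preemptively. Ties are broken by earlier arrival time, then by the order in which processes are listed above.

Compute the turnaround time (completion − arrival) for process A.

Timeline: | A 0-8 | B 8-10 | C 10-15 | D 15-17 | E 17-23 |
Completion: A=8  B=10  C=15  D=17  E=23
Turnaround (C−A): A=8  B=4  C=7  D=4  E=9
Turnaround(A) = completion − arrival = 8 − 0 = 8

8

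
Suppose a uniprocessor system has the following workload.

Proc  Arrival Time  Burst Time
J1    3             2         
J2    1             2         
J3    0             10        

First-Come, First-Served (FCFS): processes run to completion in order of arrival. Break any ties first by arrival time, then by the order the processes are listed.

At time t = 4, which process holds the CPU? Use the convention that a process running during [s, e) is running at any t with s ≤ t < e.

Schedule: | J3 0-10 | J2 10-12 | J1 12-14 |
Completion: J1=14  J2=12  J3=10
Turnaround (C−A): J1=11  J2=11  J3=10

J3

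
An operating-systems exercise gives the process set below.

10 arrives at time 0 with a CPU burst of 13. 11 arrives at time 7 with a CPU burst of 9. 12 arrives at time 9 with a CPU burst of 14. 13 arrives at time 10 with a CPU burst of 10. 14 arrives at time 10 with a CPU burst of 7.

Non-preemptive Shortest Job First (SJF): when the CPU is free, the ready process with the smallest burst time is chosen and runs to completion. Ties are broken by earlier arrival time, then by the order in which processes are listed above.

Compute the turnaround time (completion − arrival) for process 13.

Schedule: | 10 0-13 | 14 13-20 | 11 20-29 | 13 29-39 | 12 39-53 |
Completion: 10=13  11=29  12=53  13=39  14=20
Turnaround (C−A): 10=13  11=22  12=44  13=29  14=10
Turnaround(13) = completion − arrival = 39 − 10 = 29

29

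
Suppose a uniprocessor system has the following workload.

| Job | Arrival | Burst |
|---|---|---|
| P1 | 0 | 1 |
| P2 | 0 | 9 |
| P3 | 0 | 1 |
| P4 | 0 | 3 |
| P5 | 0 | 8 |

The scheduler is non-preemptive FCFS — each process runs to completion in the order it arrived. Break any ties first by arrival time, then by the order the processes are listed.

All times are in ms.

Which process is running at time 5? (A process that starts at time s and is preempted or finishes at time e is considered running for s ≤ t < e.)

P2

Timeline: | P1 0-1 | P2 1-10 | P3 10-11 | P4 11-14 | P5 14-22 |
Completion: P1=1  P2=10  P3=11  P4=14  P5=22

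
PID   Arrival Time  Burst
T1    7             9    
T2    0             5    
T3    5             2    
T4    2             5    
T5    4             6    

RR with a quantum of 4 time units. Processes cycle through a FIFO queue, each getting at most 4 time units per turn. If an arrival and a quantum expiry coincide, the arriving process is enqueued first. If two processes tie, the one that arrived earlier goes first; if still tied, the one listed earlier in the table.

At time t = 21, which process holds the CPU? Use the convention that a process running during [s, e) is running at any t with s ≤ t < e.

T5

Schedule: | T2 0-4 | T4 4-8 | T5 8-12 | T2 12-13 | T3 13-15 | T1 15-19 | T4 19-20 | T5 20-22 | T1 22-27 |
Completion: T1=27  T2=13  T3=15  T4=20  T5=22
Turnaround (C−A): T1=20  T2=13  T3=10  T4=18  T5=18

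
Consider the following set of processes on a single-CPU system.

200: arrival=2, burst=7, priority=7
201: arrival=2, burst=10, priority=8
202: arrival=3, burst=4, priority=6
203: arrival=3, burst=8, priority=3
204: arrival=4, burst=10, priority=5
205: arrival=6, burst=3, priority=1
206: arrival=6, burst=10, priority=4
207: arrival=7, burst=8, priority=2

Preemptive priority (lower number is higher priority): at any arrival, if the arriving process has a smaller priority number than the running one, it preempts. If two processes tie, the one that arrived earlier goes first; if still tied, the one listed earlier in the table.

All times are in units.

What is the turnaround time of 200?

50

Schedule: | idle 0-2 | 200 2-3 | 203 3-6 | 205 6-9 | 207 9-17 | 203 17-22 | 206 22-32 | 204 32-42 | 202 42-46 | 200 46-52 | 201 52-62 |
Completion: 200=52  201=62  202=46  203=22  204=42  205=9  206=32  207=17
Turnaround (C−A): 200=50  201=60  202=43  203=19  204=38  205=3  206=26  207=10
Turnaround(200) = completion − arrival = 52 − 2 = 50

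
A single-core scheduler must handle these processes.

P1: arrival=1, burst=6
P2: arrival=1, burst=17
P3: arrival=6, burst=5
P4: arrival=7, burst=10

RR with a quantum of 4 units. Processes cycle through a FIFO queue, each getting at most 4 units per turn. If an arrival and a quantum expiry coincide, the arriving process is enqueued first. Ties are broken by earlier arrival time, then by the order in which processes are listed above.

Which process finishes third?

P4

Gantt: | idle 0-1 | P1 1-5 | P2 5-9 | P1 9-11 | P3 11-15 | P4 15-19 | P2 19-23 | P3 23-24 | P4 24-28 | P2 28-32 | P4 32-34 | P2 34-39 |
Completion: P1=11  P2=39  P3=24  P4=34
Turnaround (C−A): P1=10  P2=38  P3=18  P4=27
Finish order: P1 → P3 → P4 → P2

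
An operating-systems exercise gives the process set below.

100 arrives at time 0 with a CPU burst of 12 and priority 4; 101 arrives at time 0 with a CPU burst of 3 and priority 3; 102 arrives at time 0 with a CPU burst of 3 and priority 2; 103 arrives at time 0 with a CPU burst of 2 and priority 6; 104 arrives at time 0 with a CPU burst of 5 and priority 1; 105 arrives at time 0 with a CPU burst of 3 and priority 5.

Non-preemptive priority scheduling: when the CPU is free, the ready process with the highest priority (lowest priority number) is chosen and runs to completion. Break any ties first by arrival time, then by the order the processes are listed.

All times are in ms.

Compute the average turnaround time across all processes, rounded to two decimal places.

16.83

Schedule: | 104 0-5 | 102 5-8 | 101 8-11 | 100 11-23 | 105 23-26 | 103 26-28 |
Completion: 100=23  101=11  102=8  103=28  104=5  105=26
Turnaround times: 100=23, 101=11, 102=8, 103=28, 104=5, 105=26
Average turnaround = (23+11+8+28+5+26) / 6 = 101/6 = 16.83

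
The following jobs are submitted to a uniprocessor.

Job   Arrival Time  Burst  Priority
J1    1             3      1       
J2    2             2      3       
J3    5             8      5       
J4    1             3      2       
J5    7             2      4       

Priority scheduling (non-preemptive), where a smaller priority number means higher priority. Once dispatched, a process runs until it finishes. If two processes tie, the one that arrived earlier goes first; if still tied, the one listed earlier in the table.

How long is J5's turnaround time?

Gantt: | idle 0-1 | J1 1-4 | J4 4-7 | J2 7-9 | J5 9-11 | J3 11-19 |
Completion: J1=4  J2=9  J3=19  J4=7  J5=11
Turnaround(J5) = completion − arrival = 11 − 7 = 4

4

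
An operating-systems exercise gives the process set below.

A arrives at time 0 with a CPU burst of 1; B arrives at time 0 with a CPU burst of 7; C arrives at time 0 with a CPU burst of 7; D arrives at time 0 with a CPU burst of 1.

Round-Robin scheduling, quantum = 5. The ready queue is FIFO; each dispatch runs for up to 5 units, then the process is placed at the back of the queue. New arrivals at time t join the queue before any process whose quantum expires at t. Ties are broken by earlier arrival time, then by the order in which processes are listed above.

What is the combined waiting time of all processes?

27

Schedule: | A 0-1 | B 1-6 | C 6-11 | D 11-12 | B 12-14 | C 14-16 |
Completion: A=1  B=14  C=16  D=12
Waiting = turnaround − burst: A=0, B=7, C=9, D=11
Total waiting = 0 + 7 + 9 + 11 = 27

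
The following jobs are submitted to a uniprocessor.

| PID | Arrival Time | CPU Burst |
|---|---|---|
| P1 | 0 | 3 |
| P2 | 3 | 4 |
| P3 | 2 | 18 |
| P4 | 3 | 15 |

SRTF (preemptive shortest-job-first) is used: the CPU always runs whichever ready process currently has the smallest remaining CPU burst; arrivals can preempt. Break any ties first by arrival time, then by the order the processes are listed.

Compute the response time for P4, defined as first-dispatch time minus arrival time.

Timeline: | P1 0-3 | P2 3-7 | P4 7-22 | P3 22-40 |
Completion: P1=3  P2=7  P3=40  P4=22
Turnaround (C−A): P1=3  P2=4  P3=38  P4=19
Response(P4) = first start − arrival = 7 − 3 = 4

4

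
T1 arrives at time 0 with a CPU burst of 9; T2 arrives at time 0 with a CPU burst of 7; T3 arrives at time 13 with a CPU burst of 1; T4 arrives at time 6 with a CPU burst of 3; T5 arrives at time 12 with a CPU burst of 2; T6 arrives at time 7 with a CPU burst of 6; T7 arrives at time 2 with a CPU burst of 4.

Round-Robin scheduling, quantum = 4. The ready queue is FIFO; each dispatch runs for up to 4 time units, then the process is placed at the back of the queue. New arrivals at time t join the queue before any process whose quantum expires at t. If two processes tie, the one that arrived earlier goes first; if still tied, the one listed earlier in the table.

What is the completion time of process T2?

Timeline: | T1 0-4 | T2 4-8 | T7 8-12 | T1 12-16 | T4 16-19 | T6 19-23 | T2 23-26 | T5 26-28 | T3 28-29 | T1 29-30 | T6 30-32 |
Completion: T1=30  T2=26  T3=29  T4=19  T5=28  T6=32  T7=12
Turnaround (C−A): T1=30  T2=26  T3=16  T4=13  T5=16  T6=25  T7=10

26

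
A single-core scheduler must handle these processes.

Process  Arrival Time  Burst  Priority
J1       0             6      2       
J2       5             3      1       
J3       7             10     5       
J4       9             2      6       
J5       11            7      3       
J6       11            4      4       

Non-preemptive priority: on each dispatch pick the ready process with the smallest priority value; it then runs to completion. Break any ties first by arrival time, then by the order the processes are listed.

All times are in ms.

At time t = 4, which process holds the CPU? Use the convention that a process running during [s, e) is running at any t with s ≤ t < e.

Timeline: | J1 0-6 | J2 6-9 | J3 9-19 | J5 19-26 | J6 26-30 | J4 30-32 |
Completion: J1=6  J2=9  J3=19  J4=32  J5=26  J6=30

J1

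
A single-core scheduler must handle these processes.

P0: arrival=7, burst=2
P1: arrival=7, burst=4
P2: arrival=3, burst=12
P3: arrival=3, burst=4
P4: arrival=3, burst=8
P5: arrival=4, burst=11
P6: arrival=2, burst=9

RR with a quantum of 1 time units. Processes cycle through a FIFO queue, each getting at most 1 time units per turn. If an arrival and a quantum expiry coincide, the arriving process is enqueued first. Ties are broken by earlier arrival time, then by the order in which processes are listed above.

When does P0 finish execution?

19

Gantt: | idle 0-2 | P6 2-3 | P2 3-4 | P3 4-5 | P4 5-6 | P6 6-7 | P5 7-8 | P2 8-9 | P3 9-10 | P4 10-11 | P0 11-12 | P1 12-13 | P6 13-14 | P5 14-15 | P2 15-16 | P3 16-17 | P4 17-18 | P0 18-19 | P1 19-20 | P6 20-21 | P5 21-22 | P2 22-23 | P3 23-24 | P4 24-25 | P1 25-26 | P6 26-27 | P5 27-28 | P2 28-29 | P4 29-30 | P1 30-31 | P6 31-32 | P5 32-33 | P2 33-34 | P4 34-35 | P6 35-36 | P5 36-37 | P2 37-38 | P4 38-39 | P6 39-40 | P5 40-41 | P2 41-42 | P4 42-43 | P6 43-44 | P5 44-45 | P2 45-46 | P5 46-47 | P2 47-48 | P5 48-49 | P2 49-50 | P5 50-51 | P2 51-52 |
Completion: P0=19  P1=31  P2=52  P3=24  P4=43  P5=51  P6=44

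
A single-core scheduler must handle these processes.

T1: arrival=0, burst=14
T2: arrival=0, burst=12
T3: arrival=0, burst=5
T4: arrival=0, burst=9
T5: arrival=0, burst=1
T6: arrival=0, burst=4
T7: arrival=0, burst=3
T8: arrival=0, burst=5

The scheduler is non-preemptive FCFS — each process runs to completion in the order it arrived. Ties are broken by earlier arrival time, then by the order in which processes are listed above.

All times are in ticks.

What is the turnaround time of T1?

Timeline: | T1 0-14 | T2 14-26 | T3 26-31 | T4 31-40 | T5 40-41 | T6 41-45 | T7 45-48 | T8 48-53 |
Completion: T1=14  T2=26  T3=31  T4=40  T5=41  T6=45  T7=48  T8=53
Turnaround (C−A): T1=14  T2=26  T3=31  T4=40  T5=41  T6=45  T7=48  T8=53
Turnaround(T1) = completion − arrival = 14 − 0 = 14

14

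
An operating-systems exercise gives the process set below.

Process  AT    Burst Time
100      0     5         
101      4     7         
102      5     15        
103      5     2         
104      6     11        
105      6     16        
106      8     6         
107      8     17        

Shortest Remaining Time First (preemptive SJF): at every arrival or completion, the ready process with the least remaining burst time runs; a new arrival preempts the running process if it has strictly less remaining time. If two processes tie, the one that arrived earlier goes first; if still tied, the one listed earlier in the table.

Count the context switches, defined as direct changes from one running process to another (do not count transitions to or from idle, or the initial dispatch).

Gantt: | 100 0-5 | 103 5-7 | 101 7-14 | 106 14-20 | 104 20-31 | 102 31-46 | 105 46-62 | 107 62-79 |
Completion: 100=5  101=14  102=46  103=7  104=31  105=62  106=20  107=79

7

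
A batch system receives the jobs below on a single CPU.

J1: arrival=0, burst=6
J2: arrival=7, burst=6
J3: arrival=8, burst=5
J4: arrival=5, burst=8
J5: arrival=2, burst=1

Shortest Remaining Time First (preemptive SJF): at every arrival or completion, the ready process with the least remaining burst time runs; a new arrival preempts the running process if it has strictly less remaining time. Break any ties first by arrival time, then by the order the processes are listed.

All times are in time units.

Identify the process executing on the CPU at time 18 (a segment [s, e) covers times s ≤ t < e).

J4

Schedule: | J1 0-2 | J5 2-3 | J1 3-7 | J2 7-13 | J3 13-18 | J4 18-26 |
Completion: J1=7  J2=13  J3=18  J4=26  J5=3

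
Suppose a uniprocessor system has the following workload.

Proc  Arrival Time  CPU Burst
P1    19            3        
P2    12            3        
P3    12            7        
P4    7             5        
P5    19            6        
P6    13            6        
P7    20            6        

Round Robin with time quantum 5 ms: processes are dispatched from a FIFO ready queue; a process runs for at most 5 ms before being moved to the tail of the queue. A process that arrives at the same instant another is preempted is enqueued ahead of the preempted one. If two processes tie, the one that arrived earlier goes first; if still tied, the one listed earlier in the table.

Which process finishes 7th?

P7

Timeline: | idle 0-7 | P4 7-12 | P2 12-15 | P3 15-20 | P6 20-25 | P1 25-28 | P5 28-33 | P7 33-38 | P3 38-40 | P6 40-41 | P5 41-42 | P7 42-43 |
Completion: P1=28  P2=15  P3=40  P4=12  P5=42  P6=41  P7=43
Turnaround (C−A): P1=9  P2=3  P3=28  P4=5  P5=23  P6=28  P7=23
Finish order: P4 → P2 → P1 → P3 → P6 → P5 → P7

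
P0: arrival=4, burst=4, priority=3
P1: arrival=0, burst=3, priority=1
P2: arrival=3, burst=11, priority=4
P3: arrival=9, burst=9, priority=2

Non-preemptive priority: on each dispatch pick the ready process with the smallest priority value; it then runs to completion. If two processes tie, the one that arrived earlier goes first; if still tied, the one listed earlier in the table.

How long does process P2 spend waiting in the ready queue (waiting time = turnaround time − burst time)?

0

Schedule: | P1 0-3 | P2 3-14 | P3 14-23 | P0 23-27 |
Completion: P0=27  P1=3  P2=14  P3=23
Waiting(P2) = turnaround − burst = 11 − 11 = 0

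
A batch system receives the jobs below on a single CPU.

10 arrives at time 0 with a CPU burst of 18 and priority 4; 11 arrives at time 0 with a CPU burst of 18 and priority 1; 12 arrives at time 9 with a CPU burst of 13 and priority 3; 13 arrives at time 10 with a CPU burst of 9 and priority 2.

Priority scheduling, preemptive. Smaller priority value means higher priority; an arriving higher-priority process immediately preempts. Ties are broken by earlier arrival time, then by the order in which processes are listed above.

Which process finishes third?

Gantt: | 11 0-18 | 13 18-27 | 12 27-40 | 10 40-58 |
Completion: 10=58  11=18  12=40  13=27
Turnaround (C−A): 10=58  11=18  12=31  13=17
Finish order: 11 → 13 → 12 → 10

12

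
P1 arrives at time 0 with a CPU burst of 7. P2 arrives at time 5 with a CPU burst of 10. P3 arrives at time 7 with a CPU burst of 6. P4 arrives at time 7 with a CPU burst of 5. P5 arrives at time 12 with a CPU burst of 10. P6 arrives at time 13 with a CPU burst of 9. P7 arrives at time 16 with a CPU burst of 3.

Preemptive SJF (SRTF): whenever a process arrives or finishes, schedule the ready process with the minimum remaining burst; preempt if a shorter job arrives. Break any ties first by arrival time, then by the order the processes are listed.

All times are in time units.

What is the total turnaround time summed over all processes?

Gantt: | P1 0-7 | P4 7-12 | P3 12-18 | P7 18-21 | P6 21-30 | P2 30-40 | P5 40-50 |
Completion: P1=7  P2=40  P3=18  P4=12  P5=50  P6=30  P7=21
Turnaround (C−A): P1=7  P2=35  P3=11  P4=5  P5=38  P6=17  P7=5
Turnaround = completion − arrival: P1=7, P2=35, P3=11, P4=5, P5=38, P6=17, P7=5
Total turnaround = 7 + 35 + 11 + 5 + 38 + 17 + 5 = 118

118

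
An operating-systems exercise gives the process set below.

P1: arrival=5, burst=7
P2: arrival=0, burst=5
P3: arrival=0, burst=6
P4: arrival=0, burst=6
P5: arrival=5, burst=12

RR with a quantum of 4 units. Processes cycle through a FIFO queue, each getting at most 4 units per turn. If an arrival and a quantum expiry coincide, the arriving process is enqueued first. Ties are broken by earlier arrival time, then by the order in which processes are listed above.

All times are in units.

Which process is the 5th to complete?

Timeline: | P2 0-4 | P3 4-8 | P4 8-12 | P2 12-13 | P1 13-17 | P5 17-21 | P3 21-23 | P4 23-25 | P1 25-28 | P5 28-36 |
Completion: P1=28  P2=13  P3=23  P4=25  P5=36
Turnaround (C−A): P1=23  P2=13  P3=23  P4=25  P5=31
Finish order: P2 → P3 → P4 → P1 → P5

P5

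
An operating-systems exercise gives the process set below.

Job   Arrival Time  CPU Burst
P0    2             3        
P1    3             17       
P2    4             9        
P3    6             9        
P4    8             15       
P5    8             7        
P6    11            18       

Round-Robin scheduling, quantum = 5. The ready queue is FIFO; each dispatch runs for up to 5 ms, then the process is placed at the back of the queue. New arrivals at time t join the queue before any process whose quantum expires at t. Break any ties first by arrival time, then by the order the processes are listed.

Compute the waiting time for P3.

Gantt: | idle 0-2 | P0 2-5 | P1 5-10 | P2 10-15 | P3 15-20 | P4 20-25 | P5 25-30 | P1 30-35 | P6 35-40 | P2 40-44 | P3 44-48 | P4 48-53 | P5 53-55 | P1 55-60 | P6 60-65 | P4 65-70 | P1 70-72 | P6 72-80 |
Completion: P0=5  P1=72  P2=44  P3=48  P4=70  P5=55  P6=80
Turnaround (C−A): P0=3  P1=69  P2=40  P3=42  P4=62  P5=47  P6=69
Waiting(P3) = turnaround − burst = 42 − 9 = 33

33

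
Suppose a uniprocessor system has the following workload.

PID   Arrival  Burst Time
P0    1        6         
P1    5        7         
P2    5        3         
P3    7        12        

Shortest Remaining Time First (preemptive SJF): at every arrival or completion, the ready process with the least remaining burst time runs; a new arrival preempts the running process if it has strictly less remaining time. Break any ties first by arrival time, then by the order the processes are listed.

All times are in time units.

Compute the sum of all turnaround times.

Timeline: | idle 0-1 | P0 1-7 | P2 7-10 | P1 10-17 | P3 17-29 |
Completion: P0=7  P1=17  P2=10  P3=29
Turnaround = completion − arrival: P0=6, P1=12, P2=5, P3=22
Total turnaround = 6 + 12 + 5 + 22 = 45

45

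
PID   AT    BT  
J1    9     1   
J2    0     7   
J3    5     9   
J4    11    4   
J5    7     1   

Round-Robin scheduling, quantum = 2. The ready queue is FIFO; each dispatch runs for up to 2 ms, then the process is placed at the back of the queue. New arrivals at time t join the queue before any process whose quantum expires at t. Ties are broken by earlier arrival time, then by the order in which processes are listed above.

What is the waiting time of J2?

Timeline: | J2 0-6 | J3 6-8 | J2 8-9 | J5 9-10 | J3 10-12 | J1 12-13 | J4 13-15 | J3 15-17 | J4 17-19 | J3 19-22 |
Completion: J1=13  J2=9  J3=22  J4=19  J5=10
Turnaround (C−A): J1=4  J2=9  J3=17  J4=8  J5=3
Waiting(J2) = turnaround − burst = 9 − 7 = 2

2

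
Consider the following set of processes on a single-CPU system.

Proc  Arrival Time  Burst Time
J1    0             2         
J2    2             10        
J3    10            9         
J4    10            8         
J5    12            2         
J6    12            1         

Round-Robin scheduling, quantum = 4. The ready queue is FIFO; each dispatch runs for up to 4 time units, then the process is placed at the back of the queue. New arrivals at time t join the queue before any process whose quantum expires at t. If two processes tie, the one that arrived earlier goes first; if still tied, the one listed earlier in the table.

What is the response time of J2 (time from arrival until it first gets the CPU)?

Timeline: | J1 0-2 | J2 2-10 | J3 10-14 | J4 14-18 | J2 18-20 | J5 20-22 | J6 22-23 | J3 23-27 | J4 27-31 | J3 31-32 |
Completion: J1=2  J2=20  J3=32  J4=31  J5=22  J6=23
Turnaround (C−A): J1=2  J2=18  J3=22  J4=21  J5=10  J6=11
Response(J2) = first start − arrival = 2 − 2 = 0

0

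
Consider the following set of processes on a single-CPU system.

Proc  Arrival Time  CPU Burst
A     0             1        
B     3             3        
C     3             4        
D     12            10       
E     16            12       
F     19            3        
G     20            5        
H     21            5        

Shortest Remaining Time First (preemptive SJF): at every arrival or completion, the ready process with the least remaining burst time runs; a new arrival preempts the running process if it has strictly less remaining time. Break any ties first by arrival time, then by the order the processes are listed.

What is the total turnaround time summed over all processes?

Gantt: | A 0-1 | idle 1-3 | B 3-6 | C 6-10 | idle 10-12 | D 12-22 | F 22-25 | G 25-30 | H 30-35 | E 35-47 |
Completion: A=1  B=6  C=10  D=22  E=47  F=25  G=30  H=35
Turnaround (C−A): A=1  B=3  C=7  D=10  E=31  F=6  G=10  H=14
Turnaround = completion − arrival: A=1, B=3, C=7, D=10, E=31, F=6, G=10, H=14
Total turnaround = 1 + 3 + 7 + 10 + 31 + 6 + 10 + 14 = 82

82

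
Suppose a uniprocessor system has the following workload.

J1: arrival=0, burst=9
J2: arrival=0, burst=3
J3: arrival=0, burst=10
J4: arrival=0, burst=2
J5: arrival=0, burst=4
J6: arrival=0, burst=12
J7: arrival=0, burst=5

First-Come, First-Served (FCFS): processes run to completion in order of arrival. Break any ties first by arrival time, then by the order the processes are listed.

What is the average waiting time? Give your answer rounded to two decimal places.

19.29

Timeline: | J1 0-9 | J2 9-12 | J3 12-22 | J4 22-24 | J5 24-28 | J6 28-40 | J7 40-45 |
Completion: J1=9  J2=12  J3=22  J4=24  J5=28  J6=40  J7=45
Waiting times: J1=0, J2=9, J3=12, J4=22, J5=24, J6=28, J7=40
Average waiting = (0+9+12+22+24+28+40) / 7 = 135/7 = 19.29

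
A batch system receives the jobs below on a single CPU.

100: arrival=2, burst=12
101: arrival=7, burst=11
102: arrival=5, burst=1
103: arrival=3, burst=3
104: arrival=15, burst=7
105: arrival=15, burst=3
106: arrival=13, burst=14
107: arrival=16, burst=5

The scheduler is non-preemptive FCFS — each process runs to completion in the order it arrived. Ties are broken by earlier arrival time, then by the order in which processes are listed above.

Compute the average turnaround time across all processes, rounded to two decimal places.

25.75

Gantt: | idle 0-2 | 100 2-14 | 103 14-17 | 102 17-18 | 101 18-29 | 106 29-43 | 104 43-50 | 105 50-53 | 107 53-58 |
Completion: 100=14  101=29  102=18  103=17  104=50  105=53  106=43  107=58
Turnaround times: 100=12, 101=22, 102=13, 103=14, 104=35, 105=38, 106=30, 107=42
Average turnaround = (12+22+13+14+35+38+30+42) / 8 = 206/8 = 25.75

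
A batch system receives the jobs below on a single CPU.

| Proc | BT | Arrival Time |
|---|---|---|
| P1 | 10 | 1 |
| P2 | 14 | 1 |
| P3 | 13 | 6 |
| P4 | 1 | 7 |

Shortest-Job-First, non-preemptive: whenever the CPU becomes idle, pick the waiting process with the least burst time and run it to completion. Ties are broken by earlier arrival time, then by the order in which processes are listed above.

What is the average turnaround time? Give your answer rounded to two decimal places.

Gantt: | idle 0-1 | P1 1-11 | P4 11-12 | P3 12-25 | P2 25-39 |
Completion: P1=11  P2=39  P3=25  P4=12
Turnaround (C−A): P1=10  P2=38  P3=19  P4=5
Turnaround times: P1=10, P2=38, P3=19, P4=5
Average turnaround = (10+38+19+5) / 4 = 72/4 = 18.00

18.00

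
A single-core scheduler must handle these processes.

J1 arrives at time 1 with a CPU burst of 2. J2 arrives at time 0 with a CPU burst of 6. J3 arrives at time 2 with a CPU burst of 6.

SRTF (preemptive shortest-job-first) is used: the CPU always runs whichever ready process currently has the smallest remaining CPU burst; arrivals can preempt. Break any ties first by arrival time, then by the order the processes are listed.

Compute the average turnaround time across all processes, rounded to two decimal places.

Gantt: | J2 0-1 | J1 1-3 | J2 3-8 | J3 8-14 |
Completion: J1=3  J2=8  J3=14
Turnaround (C−A): J1=2  J2=8  J3=12
Turnaround times: J1=2, J2=8, J3=12
Average turnaround = (2+8+12) / 3 = 22/3 = 7.33

7.33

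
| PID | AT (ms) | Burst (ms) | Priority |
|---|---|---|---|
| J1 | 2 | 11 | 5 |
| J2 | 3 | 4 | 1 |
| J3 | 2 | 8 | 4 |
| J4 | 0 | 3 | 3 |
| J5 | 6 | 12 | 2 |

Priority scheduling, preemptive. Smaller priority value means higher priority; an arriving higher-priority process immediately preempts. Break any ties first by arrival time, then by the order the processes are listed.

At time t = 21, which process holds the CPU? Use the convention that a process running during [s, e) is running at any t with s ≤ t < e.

J3

Timeline: | J4 0-3 | J2 3-7 | J5 7-19 | J3 19-27 | J1 27-38 |
Completion: J1=38  J2=7  J3=27  J4=3  J5=19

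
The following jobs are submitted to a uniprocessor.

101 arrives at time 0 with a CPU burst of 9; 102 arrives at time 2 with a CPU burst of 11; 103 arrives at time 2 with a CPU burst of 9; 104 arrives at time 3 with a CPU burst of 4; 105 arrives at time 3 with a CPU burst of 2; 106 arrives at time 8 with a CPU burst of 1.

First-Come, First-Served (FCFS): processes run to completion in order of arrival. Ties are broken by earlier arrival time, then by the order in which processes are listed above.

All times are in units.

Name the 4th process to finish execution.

104

Gantt: | 101 0-9 | 102 9-20 | 103 20-29 | 104 29-33 | 105 33-35 | 106 35-36 |
Completion: 101=9  102=20  103=29  104=33  105=35  106=36
Finish order: 101 → 102 → 103 → 104 → 105 → 106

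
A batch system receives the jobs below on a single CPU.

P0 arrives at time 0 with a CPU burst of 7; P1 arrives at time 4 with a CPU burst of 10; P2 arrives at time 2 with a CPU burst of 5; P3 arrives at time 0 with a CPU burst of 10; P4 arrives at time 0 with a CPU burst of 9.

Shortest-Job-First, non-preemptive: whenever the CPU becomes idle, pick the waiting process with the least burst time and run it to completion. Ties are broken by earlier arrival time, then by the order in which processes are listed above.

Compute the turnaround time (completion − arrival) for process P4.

Schedule: | P0 0-7 | P2 7-12 | P4 12-21 | P3 21-31 | P1 31-41 |
Completion: P0=7  P1=41  P2=12  P3=31  P4=21
Turnaround(P4) = completion − arrival = 21 − 0 = 21

21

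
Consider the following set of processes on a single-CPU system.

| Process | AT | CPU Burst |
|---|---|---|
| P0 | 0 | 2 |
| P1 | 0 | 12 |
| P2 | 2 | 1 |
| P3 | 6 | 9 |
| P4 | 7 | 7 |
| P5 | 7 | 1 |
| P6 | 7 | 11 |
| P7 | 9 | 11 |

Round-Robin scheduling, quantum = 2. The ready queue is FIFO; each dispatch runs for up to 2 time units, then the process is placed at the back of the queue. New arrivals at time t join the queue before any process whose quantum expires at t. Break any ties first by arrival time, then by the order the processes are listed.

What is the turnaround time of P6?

Gantt: | P0 0-2 | P1 2-4 | P2 4-5 | P1 5-7 | P3 7-9 | P4 9-11 | P5 11-12 | P6 12-14 | P1 14-16 | P7 16-18 | P3 18-20 | P4 20-22 | P6 22-24 | P1 24-26 | P7 26-28 | P3 28-30 | P4 30-32 | P6 32-34 | P1 34-36 | P7 36-38 | P3 38-40 | P4 40-41 | P6 41-43 | P1 43-45 | P7 45-47 | P3 47-48 | P6 48-50 | P7 50-52 | P6 52-53 | P7 53-54 |
Completion: P0=2  P1=45  P2=5  P3=48  P4=41  P5=12  P6=53  P7=54
Turnaround (C−A): P0=2  P1=45  P2=3  P3=42  P4=34  P5=5  P6=46  P7=45
Turnaround(P6) = completion − arrival = 53 − 7 = 46

46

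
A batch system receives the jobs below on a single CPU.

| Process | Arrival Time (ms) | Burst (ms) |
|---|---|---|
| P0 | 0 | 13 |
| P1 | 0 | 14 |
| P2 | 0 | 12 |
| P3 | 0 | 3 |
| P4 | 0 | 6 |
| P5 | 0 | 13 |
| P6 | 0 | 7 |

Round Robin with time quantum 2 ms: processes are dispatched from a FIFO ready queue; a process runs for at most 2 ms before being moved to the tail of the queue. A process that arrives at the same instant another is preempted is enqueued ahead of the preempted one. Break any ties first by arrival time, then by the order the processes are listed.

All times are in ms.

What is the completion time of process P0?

Schedule: | P0 0-2 | P1 2-4 | P2 4-6 | P3 6-8 | P4 8-10 | P5 10-12 | P6 12-14 | P0 14-16 | P1 16-18 | P2 18-20 | P3 20-21 | P4 21-23 | P5 23-25 | P6 25-27 | P0 27-29 | P1 29-31 | P2 31-33 | P4 33-35 | P5 35-37 | P6 37-39 | P0 39-41 | P1 41-43 | P2 43-45 | P5 45-47 | P6 47-48 | P0 48-50 | P1 50-52 | P2 52-54 | P5 54-56 | P0 56-58 | P1 58-60 | P2 60-62 | P5 62-64 | P0 64-65 | P1 65-67 | P5 67-68 |
Completion: P0=65  P1=67  P2=62  P3=21  P4=35  P5=68  P6=48

65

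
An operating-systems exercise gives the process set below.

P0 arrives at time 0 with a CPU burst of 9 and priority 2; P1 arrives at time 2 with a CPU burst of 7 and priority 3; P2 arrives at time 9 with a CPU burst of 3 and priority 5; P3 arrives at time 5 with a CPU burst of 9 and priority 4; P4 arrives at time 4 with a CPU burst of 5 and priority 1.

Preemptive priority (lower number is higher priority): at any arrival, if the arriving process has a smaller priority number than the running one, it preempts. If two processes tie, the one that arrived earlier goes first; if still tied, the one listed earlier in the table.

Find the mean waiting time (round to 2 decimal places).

10.80

Timeline: | P0 0-4 | P4 4-9 | P0 9-14 | P1 14-21 | P3 21-30 | P2 30-33 |
Completion: P0=14  P1=21  P2=33  P3=30  P4=9
Turnaround (C−A): P0=14  P1=19  P2=24  P3=25  P4=5
Waiting times: P0=5, P1=12, P2=21, P3=16, P4=0
Average waiting = (5+12+21+16+0) / 5 = 54/5 = 10.80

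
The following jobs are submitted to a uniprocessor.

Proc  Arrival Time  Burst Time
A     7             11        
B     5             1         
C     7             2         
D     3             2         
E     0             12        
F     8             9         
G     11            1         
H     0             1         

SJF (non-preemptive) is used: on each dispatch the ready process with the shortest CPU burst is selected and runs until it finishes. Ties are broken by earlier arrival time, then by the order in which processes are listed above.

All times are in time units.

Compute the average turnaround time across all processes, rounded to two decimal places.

Timeline: | H 0-1 | E 1-13 | B 13-14 | G 14-15 | D 15-17 | C 17-19 | F 19-28 | A 28-39 |
Completion: A=39  B=14  C=19  D=17  E=13  F=28  G=15  H=1
Turnaround (C−A): A=32  B=9  C=12  D=14  E=13  F=20  G=4  H=1
Turnaround times: A=32, B=9, C=12, D=14, E=13, F=20, G=4, H=1
Average turnaround = (32+9+12+14+13+20+4+1) / 8 = 105/8 = 13.13

13.13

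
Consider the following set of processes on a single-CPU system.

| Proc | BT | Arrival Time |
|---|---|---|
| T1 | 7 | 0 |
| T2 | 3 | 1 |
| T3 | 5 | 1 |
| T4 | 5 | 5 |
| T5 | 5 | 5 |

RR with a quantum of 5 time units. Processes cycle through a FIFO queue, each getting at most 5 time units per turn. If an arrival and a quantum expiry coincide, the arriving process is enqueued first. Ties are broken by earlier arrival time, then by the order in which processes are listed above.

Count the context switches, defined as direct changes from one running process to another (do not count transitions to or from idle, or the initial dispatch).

5

Gantt: | T1 0-5 | T2 5-8 | T3 8-13 | T4 13-18 | T5 18-23 | T1 23-25 |
Completion: T1=25  T2=8  T3=13  T4=18  T5=23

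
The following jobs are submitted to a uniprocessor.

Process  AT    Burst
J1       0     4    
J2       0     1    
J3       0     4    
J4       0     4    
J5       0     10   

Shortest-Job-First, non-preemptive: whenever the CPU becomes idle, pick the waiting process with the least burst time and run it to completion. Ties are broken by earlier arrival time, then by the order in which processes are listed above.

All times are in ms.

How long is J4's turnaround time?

13

Gantt: | J2 0-1 | J1 1-5 | J3 5-9 | J4 9-13 | J5 13-23 |
Completion: J1=5  J2=1  J3=9  J4=13  J5=23
Turnaround(J4) = completion − arrival = 13 − 0 = 13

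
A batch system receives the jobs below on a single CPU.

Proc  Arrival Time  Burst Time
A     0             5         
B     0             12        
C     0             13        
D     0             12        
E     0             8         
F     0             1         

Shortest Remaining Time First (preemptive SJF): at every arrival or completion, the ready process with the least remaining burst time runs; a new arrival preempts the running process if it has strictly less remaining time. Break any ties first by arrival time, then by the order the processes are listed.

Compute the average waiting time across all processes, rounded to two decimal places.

Timeline: | F 0-1 | A 1-6 | E 6-14 | B 14-26 | D 26-38 | C 38-51 |
Completion: A=6  B=26  C=51  D=38  E=14  F=1
Turnaround (C−A): A=6  B=26  C=51  D=38  E=14  F=1
Waiting times: A=1, B=14, C=38, D=26, E=6, F=0
Average waiting = (1+14+38+26+6+0) / 6 = 85/6 = 14.17

14.17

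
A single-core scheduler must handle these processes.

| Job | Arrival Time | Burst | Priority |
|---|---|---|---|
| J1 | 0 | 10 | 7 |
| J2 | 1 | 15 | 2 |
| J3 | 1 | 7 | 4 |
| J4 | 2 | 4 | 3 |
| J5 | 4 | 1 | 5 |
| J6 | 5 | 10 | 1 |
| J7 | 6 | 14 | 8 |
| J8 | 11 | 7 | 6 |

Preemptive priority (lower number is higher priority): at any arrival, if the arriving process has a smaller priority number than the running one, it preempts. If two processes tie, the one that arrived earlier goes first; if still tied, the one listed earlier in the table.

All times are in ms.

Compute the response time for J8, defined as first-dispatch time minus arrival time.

Schedule: | J1 0-1 | J2 1-5 | J6 5-15 | J2 15-26 | J4 26-30 | J3 30-37 | J5 37-38 | J8 38-45 | J1 45-54 | J7 54-68 |
Completion: J1=54  J2=26  J3=37  J4=30  J5=38  J6=15  J7=68  J8=45
Response(J8) = first start − arrival = 38 − 11 = 27

27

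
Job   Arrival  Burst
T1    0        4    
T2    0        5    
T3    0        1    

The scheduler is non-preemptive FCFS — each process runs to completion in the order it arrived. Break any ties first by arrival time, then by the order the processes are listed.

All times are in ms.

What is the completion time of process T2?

Schedule: | T1 0-4 | T2 4-9 | T3 9-10 |
Completion: T1=4  T2=9  T3=10
Turnaround (C−A): T1=4  T2=9  T3=10

9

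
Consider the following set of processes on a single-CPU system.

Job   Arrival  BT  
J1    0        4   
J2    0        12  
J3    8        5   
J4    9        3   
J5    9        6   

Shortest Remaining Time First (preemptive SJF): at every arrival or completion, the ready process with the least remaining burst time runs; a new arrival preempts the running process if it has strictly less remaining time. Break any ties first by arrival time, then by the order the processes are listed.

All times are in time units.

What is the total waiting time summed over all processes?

28

Gantt: | J1 0-4 | J2 4-8 | J3 8-9 | J4 9-12 | J3 12-16 | J5 16-22 | J2 22-30 |
Completion: J1=4  J2=30  J3=16  J4=12  J5=22
Waiting = turnaround − burst: J1=0, J2=18, J3=3, J4=0, J5=7
Total waiting = 0 + 18 + 3 + 0 + 7 = 28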